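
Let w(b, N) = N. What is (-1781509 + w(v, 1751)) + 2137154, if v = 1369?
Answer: 357396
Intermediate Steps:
(-1781509 + w(v, 1751)) + 2137154 = (-1781509 + 1751) + 2137154 = -1779758 + 2137154 = 357396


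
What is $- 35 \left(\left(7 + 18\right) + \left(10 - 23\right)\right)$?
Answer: $-420$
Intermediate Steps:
$- 35 \left(\left(7 + 18\right) + \left(10 - 23\right)\right) = - 35 \left(25 - 13\right) = \left(-35\right) 12 = -420$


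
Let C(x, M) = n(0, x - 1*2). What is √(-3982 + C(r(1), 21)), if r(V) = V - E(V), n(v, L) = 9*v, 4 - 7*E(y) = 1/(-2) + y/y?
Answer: I*√3982 ≈ 63.103*I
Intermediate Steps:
E(y) = ½ (E(y) = 4/7 - (1/(-2) + y/y)/7 = 4/7 - (1*(-½) + 1)/7 = 4/7 - (-½ + 1)/7 = 4/7 - ⅐*½ = 4/7 - 1/14 = ½)
r(V) = -½ + V (r(V) = V - 1*½ = V - ½ = -½ + V)
C(x, M) = 0 (C(x, M) = 9*0 = 0)
√(-3982 + C(r(1), 21)) = √(-3982 + 0) = √(-3982) = I*√3982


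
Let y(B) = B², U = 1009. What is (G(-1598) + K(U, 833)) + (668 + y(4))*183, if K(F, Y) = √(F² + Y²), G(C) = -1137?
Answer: 124035 + 13*√10130 ≈ 1.2534e+5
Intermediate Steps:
(G(-1598) + K(U, 833)) + (668 + y(4))*183 = (-1137 + √(1009² + 833²)) + (668 + 4²)*183 = (-1137 + √(1018081 + 693889)) + (668 + 16)*183 = (-1137 + √1711970) + 684*183 = (-1137 + 13*√10130) + 125172 = 124035 + 13*√10130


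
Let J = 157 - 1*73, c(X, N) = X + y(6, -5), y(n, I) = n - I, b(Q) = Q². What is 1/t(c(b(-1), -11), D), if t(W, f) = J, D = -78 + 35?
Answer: 1/84 ≈ 0.011905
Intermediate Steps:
c(X, N) = 11 + X (c(X, N) = X + (6 - 1*(-5)) = X + (6 + 5) = X + 11 = 11 + X)
D = -43
J = 84 (J = 157 - 73 = 84)
t(W, f) = 84
1/t(c(b(-1), -11), D) = 1/84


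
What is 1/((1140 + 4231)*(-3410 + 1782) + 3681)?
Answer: -1/8740307 ≈ -1.1441e-7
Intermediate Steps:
1/((1140 + 4231)*(-3410 + 1782) + 3681) = 1/(5371*(-1628) + 3681) = 1/(-8743988 + 3681) = 1/(-8740307) = -1/8740307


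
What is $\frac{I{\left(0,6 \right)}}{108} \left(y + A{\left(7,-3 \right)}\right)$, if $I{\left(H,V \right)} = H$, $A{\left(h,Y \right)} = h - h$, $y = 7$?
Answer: $0$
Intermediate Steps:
$A{\left(h,Y \right)} = 0$
$\frac{I{\left(0,6 \right)}}{108} \left(y + A{\left(7,-3 \right)}\right) = \frac{0}{108} \left(7 + 0\right) = 0 \cdot \frac{1}{108} \cdot 7 = 0 \cdot 7 = 0$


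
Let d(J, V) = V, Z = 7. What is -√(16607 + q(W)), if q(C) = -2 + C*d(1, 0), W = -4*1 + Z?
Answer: -9*√205 ≈ -128.86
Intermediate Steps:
W = 3 (W = -4*1 + 7 = -4 + 7 = 3)
q(C) = -2 (q(C) = -2 + C*0 = -2 + 0 = -2)
-√(16607 + q(W)) = -√(16607 - 2) = -√16605 = -9*√205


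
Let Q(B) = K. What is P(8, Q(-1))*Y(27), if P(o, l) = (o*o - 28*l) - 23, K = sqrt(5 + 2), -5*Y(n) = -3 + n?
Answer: -984/5 + 672*sqrt(7)/5 ≈ 158.79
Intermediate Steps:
Y(n) = 3/5 - n/5 (Y(n) = -(-3 + n)/5 = 3/5 - n/5)
K = sqrt(7) ≈ 2.6458
Q(B) = sqrt(7)
P(o, l) = -23 + o**2 - 28*l (P(o, l) = (o**2 - 28*l) - 23 = -23 + o**2 - 28*l)
P(8, Q(-1))*Y(27) = (-23 + 8**2 - 28*sqrt(7))*(3/5 - 1/5*27) = (-23 + 64 - 28*sqrt(7))*(3/5 - 27/5) = (41 - 28*sqrt(7))*(-24/5) = -984/5 + 672*sqrt(7)/5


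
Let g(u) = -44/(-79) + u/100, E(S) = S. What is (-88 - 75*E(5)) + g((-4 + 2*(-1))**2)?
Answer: -912614/1975 ≈ -462.08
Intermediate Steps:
g(u) = 44/79 + u/100 (g(u) = -44*(-1/79) + u*(1/100) = 44/79 + u/100)
(-88 - 75*E(5)) + g((-4 + 2*(-1))**2) = (-88 - 75*5) + (44/79 + (-4 + 2*(-1))**2/100) = (-88 - 375) + (44/79 + (-4 - 2)**2/100) = -463 + (44/79 + (1/100)*(-6)**2) = -463 + (44/79 + (1/100)*36) = -463 + (44/79 + 9/25) = -463 + 1811/1975 = -912614/1975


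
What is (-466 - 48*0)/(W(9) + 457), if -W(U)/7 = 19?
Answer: -233/162 ≈ -1.4383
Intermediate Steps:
W(U) = -133 (W(U) = -7*19 = -133)
(-466 - 48*0)/(W(9) + 457) = (-466 - 48*0)/(-133 + 457) = (-466 + 0)/324 = -466*1/324 = -233/162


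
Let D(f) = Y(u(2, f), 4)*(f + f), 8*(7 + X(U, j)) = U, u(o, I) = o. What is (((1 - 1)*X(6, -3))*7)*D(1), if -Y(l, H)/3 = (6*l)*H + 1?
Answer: 0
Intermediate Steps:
Y(l, H) = -3 - 18*H*l (Y(l, H) = -3*((6*l)*H + 1) = -3*(6*H*l + 1) = -3*(1 + 6*H*l) = -3 - 18*H*l)
X(U, j) = -7 + U/8
D(f) = -294*f (D(f) = (-3 - 18*4*2)*(f + f) = (-3 - 144)*(2*f) = -294*f)
(((1 - 1)*X(6, -3))*7)*D(1) = (((1 - 1)*(-7 + (⅛)*6))*7)*(-294*1) = ((0*(-7 + ¾))*7)*(-294) = ((0*(-25/4))*7)*(-294) = (0*7)*(-294) = 0*(-294) = 0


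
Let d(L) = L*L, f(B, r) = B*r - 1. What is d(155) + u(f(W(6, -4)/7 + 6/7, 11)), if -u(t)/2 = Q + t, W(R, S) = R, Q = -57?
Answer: 168723/7 ≈ 24103.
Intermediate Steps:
f(B, r) = -1 + B*r
d(L) = L**2
u(t) = 114 - 2*t (u(t) = -2*(-57 + t) = 114 - 2*t)
d(155) + u(f(W(6, -4)/7 + 6/7, 11)) = 155**2 + (114 - 2*(-1 + (6/7 + 6/7)*11)) = 24025 + (114 - 2*(-1 + (6*(1/7) + 6*(1/7))*11)) = 24025 + (114 - 2*(-1 + (6/7 + 6/7)*11)) = 24025 + (114 - 2*(-1 + (12/7)*11)) = 24025 + (114 - 2*(-1 + 132/7)) = 24025 + (114 - 2*125/7) = 24025 + (114 - 250/7) = 24025 + 548/7 = 168723/7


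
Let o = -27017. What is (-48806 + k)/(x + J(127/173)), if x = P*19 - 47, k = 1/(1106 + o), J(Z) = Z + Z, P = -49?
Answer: 218777922191/4377404340 ≈ 49.979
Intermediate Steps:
J(Z) = 2*Z
k = -1/25911 (k = 1/(1106 - 27017) = 1/(-25911) = -1/25911 ≈ -3.8594e-5)
x = -978 (x = -49*19 - 47 = -931 - 47 = -978)
(-48806 + k)/(x + J(127/173)) = (-48806 - 1/25911)/(-978 + 2*(127/173)) = -1264612267/(25911*(-978 + 2*(127*(1/173)))) = -1264612267/(25911*(-978 + 2*(127/173))) = -1264612267/(25911*(-978 + 254/173)) = -1264612267/(25911*(-168940/173)) = -1264612267/25911*(-173/168940) = 218777922191/4377404340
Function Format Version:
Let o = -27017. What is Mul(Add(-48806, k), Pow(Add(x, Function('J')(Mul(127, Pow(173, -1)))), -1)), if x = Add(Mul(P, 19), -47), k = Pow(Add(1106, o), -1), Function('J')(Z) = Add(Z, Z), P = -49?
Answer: Rational(218777922191, 4377404340) ≈ 49.979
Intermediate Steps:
Function('J')(Z) = Mul(2, Z)
k = Rational(-1, 25911) (k = Pow(Add(1106, -27017), -1) = Pow(-25911, -1) = Rational(-1, 25911) ≈ -3.8594e-5)
x = -978 (x = Add(Mul(-49, 19), -47) = Add(-931, -47) = -978)
Mul(Add(-48806, k), Pow(Add(x, Function('J')(Mul(127, Pow(173, -1)))), -1)) = Mul(Add(-48806, Rational(-1, 25911)), Pow(Add(-978, Mul(2, Mul(127, Pow(173, -1)))), -1)) = Mul(Rational(-1264612267, 25911), Pow(Add(-978, Mul(2, Mul(127, Rational(1, 173)))), -1)) = Mul(Rational(-1264612267, 25911), Pow(Add(-978, Mul(2, Rational(127, 173))), -1)) = Mul(Rational(-1264612267, 25911), Pow(Add(-978, Rational(254, 173)), -1)) = Mul(Rational(-1264612267, 25911), Pow(Rational(-168940, 173), -1)) = Mul(Rational(-1264612267, 25911), Rational(-173, 168940)) = Rational(218777922191, 4377404340)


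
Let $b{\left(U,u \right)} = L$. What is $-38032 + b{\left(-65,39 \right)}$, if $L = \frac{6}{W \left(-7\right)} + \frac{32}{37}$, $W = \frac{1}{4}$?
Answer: $- \frac{9850952}{259} \approx -38035.0$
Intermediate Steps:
$W = \frac{1}{4} \approx 0.25$
$L = - \frac{664}{259}$ ($L = \frac{6}{\frac{1}{4} \left(-7\right)} + \frac{32}{37} = \frac{6}{- \frac{7}{4}} + 32 \cdot \frac{1}{37} = 6 \left(- \frac{4}{7}\right) + \frac{32}{37} = - \frac{24}{7} + \frac{32}{37} = - \frac{664}{259} \approx -2.5637$)
$b{\left(U,u \right)} = - \frac{664}{259}$
$-38032 + b{\left(-65,39 \right)} = -38032 - \frac{664}{259} = - \frac{9850952}{259}$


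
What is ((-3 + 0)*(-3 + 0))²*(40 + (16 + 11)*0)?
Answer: 3240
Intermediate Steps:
((-3 + 0)*(-3 + 0))²*(40 + (16 + 11)*0) = (-3*(-3))²*(40 + 27*0) = 9²*(40 + 0) = 81*40 = 3240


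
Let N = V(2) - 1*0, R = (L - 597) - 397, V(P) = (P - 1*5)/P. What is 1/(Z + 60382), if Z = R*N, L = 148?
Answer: 1/61651 ≈ 1.6220e-5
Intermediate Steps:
V(P) = (-5 + P)/P (V(P) = (P - 5)/P = (-5 + P)/P)
R = -846 (R = (148 - 597) - 397 = -449 - 397 = -846)
N = -3/2 (N = (-5 + 2)/2 - 1*0 = (1/2)*(-3) + 0 = -3/2 + 0 = -3/2 ≈ -1.5000)
Z = 1269 (Z = -846*(-3/2) = 1269)
1/(Z + 60382) = 1/(1269 + 60382) = 1/61651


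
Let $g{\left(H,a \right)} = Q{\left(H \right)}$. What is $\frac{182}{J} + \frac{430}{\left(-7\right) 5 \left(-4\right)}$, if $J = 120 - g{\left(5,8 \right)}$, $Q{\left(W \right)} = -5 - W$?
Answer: $\frac{313}{70} \approx 4.4714$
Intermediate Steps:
$g{\left(H,a \right)} = -5 - H$
$J = 130$ ($J = 120 - \left(-5 - 5\right) = 120 - -10 = 120 + 10 = 130$)
$\frac{182}{J} + \frac{430}{\left(-7\right) 5 \left(-4\right)} = \frac{182}{130} + \frac{430}{\left(-7\right) 5 \left(-4\right)} = 182 \cdot \frac{1}{130} + \frac{430}{\left(-35\right) \left(-4\right)} = \frac{7}{5} + \frac{430}{140} = \frac{7}{5} + 430 \cdot \frac{1}{140} = \frac{7}{5} + \frac{43}{14} = \frac{313}{70}$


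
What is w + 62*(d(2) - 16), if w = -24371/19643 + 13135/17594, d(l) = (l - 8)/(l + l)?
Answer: -375145624639/345598942 ≈ -1085.5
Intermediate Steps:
d(l) = (-8 + l)/(2*l) (d(l) = (-8 + l)/((2*l)) = (-8 + l)*(1/(2*l)) = (-8 + l)/(2*l))
w = -170772569/345598942 (w = -24371*1/19643 + 13135*(1/17594) = -24371/19643 + 13135/17594 = -170772569/345598942 ≈ -0.49413)
w + 62*(d(2) - 16) = -170772569/345598942 + 62*((1/2)*(-8 + 2)/2 - 16) = -170772569/345598942 + 62*((1/2)*(1/2)*(-6) - 16) = -170772569/345598942 + 62*(-3/2 - 16) = -170772569/345598942 + 62*(-35/2) = -170772569/345598942 - 1085 = -375145624639/345598942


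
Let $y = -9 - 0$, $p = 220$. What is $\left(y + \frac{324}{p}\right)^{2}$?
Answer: $\frac{171396}{3025} \approx 56.66$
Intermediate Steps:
$y = -9$ ($y = -9 + 0 = -9$)
$\left(y + \frac{324}{p}\right)^{2} = \left(-9 + \frac{324}{220}\right)^{2} = \left(-9 + 324 \cdot \frac{1}{220}\right)^{2} = \left(-9 + \frac{81}{55}\right)^{2} = \left(- \frac{414}{55}\right)^{2} = \frac{171396}{3025}$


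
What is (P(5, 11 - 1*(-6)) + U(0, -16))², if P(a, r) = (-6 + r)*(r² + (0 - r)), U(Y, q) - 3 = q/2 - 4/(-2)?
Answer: 8934121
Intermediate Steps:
U(Y, q) = 5 + q/2 (U(Y, q) = 3 + (q/2 - 4/(-2)) = 3 + (q*(½) - 4*(-½)) = 3 + (q/2 + 2) = 3 + (2 + q/2) = 5 + q/2)
P(a, r) = (-6 + r)*(r² - r)
(P(5, 11 - 1*(-6)) + U(0, -16))² = ((11 - 1*(-6))*(6 + (11 - 1*(-6))² - 7*(11 - 1*(-6))) + (5 + (½)*(-16)))² = ((11 + 6)*(6 + (11 + 6)² - 7*(11 + 6)) + (5 - 8))² = (17*(6 + 17² - 7*17) - 3)² = (17*(6 + 289 - 119) - 3)² = (17*176 - 3)² = (2992 - 3)² = 2989² = 8934121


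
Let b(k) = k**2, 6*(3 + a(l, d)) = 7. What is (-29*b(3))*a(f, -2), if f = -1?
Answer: 957/2 ≈ 478.50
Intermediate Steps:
a(l, d) = -11/6 (a(l, d) = -3 + (1/6)*7 = -3 + 7/6 = -11/6)
(-29*b(3))*a(f, -2) = -29*3**2*(-11/6) = -29*9*(-11/6) = -261*(-11/6) = 957/2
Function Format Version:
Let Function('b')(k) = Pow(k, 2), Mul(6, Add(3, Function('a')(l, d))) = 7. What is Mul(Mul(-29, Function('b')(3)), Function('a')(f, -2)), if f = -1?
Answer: Rational(957, 2) ≈ 478.50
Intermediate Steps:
Function('a')(l, d) = Rational(-11, 6) (Function('a')(l, d) = Add(-3, Mul(Rational(1, 6), 7)) = Add(-3, Rational(7, 6)) = Rational(-11, 6))
Mul(Mul(-29, Function('b')(3)), Function('a')(f, -2)) = Mul(Mul(-29, Pow(3, 2)), Rational(-11, 6)) = Mul(Mul(-29, 9), Rational(-11, 6)) = Mul(-261, Rational(-11, 6)) = Rational(957, 2)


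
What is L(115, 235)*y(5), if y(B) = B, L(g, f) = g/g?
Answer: 5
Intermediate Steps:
L(g, f) = 1
L(115, 235)*y(5) = 1*5 = 5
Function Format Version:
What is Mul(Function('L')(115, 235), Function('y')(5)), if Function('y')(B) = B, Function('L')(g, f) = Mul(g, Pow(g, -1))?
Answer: 5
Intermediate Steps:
Function('L')(g, f) = 1
Mul(Function('L')(115, 235), Function('y')(5)) = Mul(1, 5) = 5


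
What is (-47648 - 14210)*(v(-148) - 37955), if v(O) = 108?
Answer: 2341139726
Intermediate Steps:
(-47648 - 14210)*(v(-148) - 37955) = (-47648 - 14210)*(108 - 37955) = -61858*(-37847) = 2341139726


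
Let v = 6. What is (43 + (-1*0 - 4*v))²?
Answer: 361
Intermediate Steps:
(43 + (-1*0 - 4*v))² = (43 + (-1*0 - 4*6))² = (43 + (0 - 24))² = (43 - 24)² = 19² = 361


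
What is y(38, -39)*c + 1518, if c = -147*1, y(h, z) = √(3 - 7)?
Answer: 1518 - 294*I ≈ 1518.0 - 294.0*I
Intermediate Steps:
y(h, z) = 2*I (y(h, z) = √(-4) = 2*I)
c = -147
y(38, -39)*c + 1518 = (2*I)*(-147) + 1518 = -294*I + 1518 = 1518 - 294*I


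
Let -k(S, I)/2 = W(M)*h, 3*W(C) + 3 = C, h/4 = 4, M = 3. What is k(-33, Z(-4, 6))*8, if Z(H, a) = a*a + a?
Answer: 0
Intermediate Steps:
Z(H, a) = a + a**2 (Z(H, a) = a**2 + a = a + a**2)
h = 16 (h = 4*4 = 16)
W(C) = -1 + C/3
k(S, I) = 0 (k(S, I) = -2*(-1 + (1/3)*3)*16 = -2*(-1 + 1)*16 = -0*16 = -2*0 = 0)
k(-33, Z(-4, 6))*8 = 0*8 = 0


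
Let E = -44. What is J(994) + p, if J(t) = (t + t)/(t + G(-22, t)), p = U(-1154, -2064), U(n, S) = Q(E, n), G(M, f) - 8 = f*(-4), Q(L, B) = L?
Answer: -66422/1487 ≈ -44.668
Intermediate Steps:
G(M, f) = 8 - 4*f (G(M, f) = 8 + f*(-4) = 8 - 4*f)
U(n, S) = -44
p = -44
J(t) = 2*t/(8 - 3*t) (J(t) = (t + t)/(t + (8 - 4*t)) = (2*t)/(8 - 3*t) = 2*t/(8 - 3*t))
J(994) + p = -2*994/(-8 + 3*994) - 44 = -2*994/(-8 + 2982) - 44 = -2*994/2974 - 44 = -2*994*1/2974 - 44 = -994/1487 - 44 = -66422/1487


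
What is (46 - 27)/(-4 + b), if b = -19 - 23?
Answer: -19/46 ≈ -0.41304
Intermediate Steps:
b = -42
(46 - 27)/(-4 + b) = (46 - 27)/(-4 - 42) = 19/(-46) = 19*(-1/46) = -19/46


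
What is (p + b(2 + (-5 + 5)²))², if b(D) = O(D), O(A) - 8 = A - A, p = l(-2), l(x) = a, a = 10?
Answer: 324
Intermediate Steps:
l(x) = 10
p = 10
O(A) = 8 (O(A) = 8 + (A - A) = 8 + 0 = 8)
b(D) = 8
(p + b(2 + (-5 + 5)²))² = (10 + 8)² = 18² = 324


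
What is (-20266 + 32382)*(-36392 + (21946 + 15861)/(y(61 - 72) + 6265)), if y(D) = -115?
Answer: -1355616791594/3075 ≈ -4.4085e+8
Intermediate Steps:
(-20266 + 32382)*(-36392 + (21946 + 15861)/(y(61 - 72) + 6265)) = (-20266 + 32382)*(-36392 + (21946 + 15861)/(-115 + 6265)) = 12116*(-36392 + 37807/6150) = 12116*(-223772993/6150) = -1355616791594/3075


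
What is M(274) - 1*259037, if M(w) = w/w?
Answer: -259036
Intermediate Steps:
M(w) = 1
M(274) - 1*259037 = 1 - 1*259037 = 1 - 259037 = -259036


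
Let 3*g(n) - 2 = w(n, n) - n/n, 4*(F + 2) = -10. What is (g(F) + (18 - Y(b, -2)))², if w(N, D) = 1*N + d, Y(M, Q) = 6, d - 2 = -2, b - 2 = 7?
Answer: 4225/36 ≈ 117.36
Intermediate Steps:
b = 9 (b = 2 + 7 = 9)
d = 0 (d = 2 - 2 = 0)
F = -9/2 (F = -2 + (¼)*(-10) = -2 - 5/2 = -9/2 ≈ -4.5000)
w(N, D) = N (w(N, D) = 1*N + 0 = N + 0 = N)
g(n) = ⅓ + n/3 (g(n) = ⅔ + (n - n/n)/3 = ⅔ + (n - 1*1)/3 = ⅔ + (n - 1)/3 = ⅔ + (-1 + n)/3 = ⅔ + (-⅓ + n/3) = ⅓ + n/3)
(g(F) + (18 - Y(b, -2)))² = ((⅓ + (⅓)*(-9/2)) + (18 - 1*6))² = ((⅓ - 3/2) + (18 - 6))² = (-7/6 + 12)² = (65/6)² = 4225/36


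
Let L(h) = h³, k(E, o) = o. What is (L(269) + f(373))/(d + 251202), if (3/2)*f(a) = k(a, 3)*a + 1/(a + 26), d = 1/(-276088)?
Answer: 6433023903914456/83016567756675 ≈ 77.491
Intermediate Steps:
d = -1/276088 ≈ -3.6220e-6
f(a) = 2*a + 2/(3*(26 + a)) (f(a) = 2*(3*a + 1/(a + 26))/3 = 2*(3*a + 1/(26 + a))/3 = 2*(1/(26 + a) + 3*a)/3 = 2*a + 2/(3*(26 + a)))
(L(269) + f(373))/(d + 251202) = (269³ + 2*(1 + 3*373² + 78*373)/(3*(26 + 373)))/(-1/276088 + 251202) = (19465109 + (⅔)*(1 + 3*139129 + 29094)/399)/(69353857775/276088) = (19465109 + (⅔)*(1/399)*(1 + 417387 + 29094))*(276088/69353857775) = (19465109 + (⅔)*(1/399)*446482)*(276088/69353857775) = (19465109 + 892964/1197)*(276088/69353857775) = (23300628437/1197)*(276088/69353857775) = 6433023903914456/83016567756675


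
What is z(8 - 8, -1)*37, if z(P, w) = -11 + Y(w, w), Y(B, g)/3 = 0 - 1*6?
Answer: -1073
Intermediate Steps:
Y(B, g) = -18 (Y(B, g) = 3*(0 - 1*6) = 3*(0 - 6) = 3*(-6) = -18)
z(P, w) = -29 (z(P, w) = -11 - 18 = -29)
z(8 - 8, -1)*37 = -29*37 = -1073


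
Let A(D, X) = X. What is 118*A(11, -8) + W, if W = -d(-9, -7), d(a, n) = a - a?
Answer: -944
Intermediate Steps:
d(a, n) = 0
W = 0 (W = -1*0 = 0)
118*A(11, -8) + W = 118*(-8) + 0 = -944 + 0 = -944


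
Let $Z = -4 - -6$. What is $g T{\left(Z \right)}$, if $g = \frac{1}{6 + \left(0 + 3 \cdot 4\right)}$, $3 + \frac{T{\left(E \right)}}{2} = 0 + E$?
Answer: $- \frac{1}{9} \approx -0.11111$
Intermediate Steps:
$Z = 2$ ($Z = -4 + 6 = 2$)
$T{\left(E \right)} = -6 + 2 E$ ($T{\left(E \right)} = -6 + 2 \left(0 + E\right) = -6 + 2 E$)
$g = \frac{1}{18}$ ($g = \frac{1}{6 + \left(0 + 12\right)} = \frac{1}{6 + 12} = \frac{1}{18} \approx 0.055556$)
$g T{\left(Z \right)} = \frac{-6 + 2 \cdot 2}{18} = \frac{-6 + 4}{18} = \frac{1}{18} \left(-2\right) = - \frac{1}{9}$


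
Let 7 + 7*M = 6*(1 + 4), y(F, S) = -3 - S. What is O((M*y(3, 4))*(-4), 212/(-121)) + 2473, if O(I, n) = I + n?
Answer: 310153/121 ≈ 2563.2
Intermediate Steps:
M = 23/7 (M = -1 + (6*(1 + 4))/7 = -1 + (6*5)/7 = -1 + (⅐)*30 = -1 + 30/7 = 23/7 ≈ 3.2857)
O((M*y(3, 4))*(-4), 212/(-121)) + 2473 = ((23*(-3 - 1*4)/7)*(-4) + 212/(-121)) + 2473 = ((23*(-3 - 4)/7)*(-4) + 212*(-1/121)) + 2473 = (((23/7)*(-7))*(-4) - 212/121) + 2473 = (-23*(-4) - 212/121) + 2473 = (92 - 212/121) + 2473 = 10920/121 + 2473 = 310153/121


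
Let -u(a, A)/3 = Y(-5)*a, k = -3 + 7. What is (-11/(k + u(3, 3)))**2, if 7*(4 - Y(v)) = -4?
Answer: 5929/67600 ≈ 0.087707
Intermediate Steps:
k = 4
Y(v) = 32/7 (Y(v) = 4 - 1/7*(-4) = 4 + 4/7 = 32/7)
u(a, A) = -96*a/7
(-11/(k + u(3, 3)))**2 = (-11/(4 - 96/7*3))**2 = (-11/(4 - 288/7))**2 = (-11/(-260/7))**2 = (-7/260*(-11))**2 = (77/260)**2 = 5929/67600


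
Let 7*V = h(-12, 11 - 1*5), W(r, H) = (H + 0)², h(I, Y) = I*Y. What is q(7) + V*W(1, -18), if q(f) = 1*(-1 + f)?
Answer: -23286/7 ≈ -3326.6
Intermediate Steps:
W(r, H) = H²
V = -72/7 (V = (-12*(11 - 1*5))/7 = (-12*(11 - 5))/7 = (-12*6)/7 = (⅐)*(-72) = -72/7 ≈ -10.286)
q(f) = -1 + f
q(7) + V*W(1, -18) = (-1 + 7) - 72/7*(-18)² = 6 - 72/7*324 = 6 - 23328/7 = -23286/7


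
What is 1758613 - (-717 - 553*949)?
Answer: 2284127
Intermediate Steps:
1758613 - (-717 - 553*949) = 1758613 - (-717 - 524797) = 1758613 - 1*(-525514) = 1758613 + 525514 = 2284127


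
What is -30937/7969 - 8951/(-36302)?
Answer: -1051744455/289290638 ≈ -3.6356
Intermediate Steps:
-30937/7969 - 8951/(-36302) = -30937*1/7969 - 8951*(-1/36302) = -30937/7969 + 8951/36302 = -1051744455/289290638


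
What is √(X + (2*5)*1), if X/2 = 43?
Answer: 4*√6 ≈ 9.7980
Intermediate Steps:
X = 86 (X = 2*43 = 86)
√(X + (2*5)*1) = √(86 + (2*5)*1) = √(86 + 10*1) = √(86 + 10) = √96 = 4*√6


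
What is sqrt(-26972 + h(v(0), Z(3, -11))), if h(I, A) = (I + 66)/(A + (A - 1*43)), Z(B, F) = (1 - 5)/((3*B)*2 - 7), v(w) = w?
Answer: I*sqrt(6240618098)/481 ≈ 164.24*I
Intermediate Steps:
Z(B, F) = -4/(-7 + 6*B) (Z(B, F) = -4/(6*B - 7) = -4/(-7 + 6*B))
h(I, A) = (66 + I)/(-43 + 2*A) (h(I, A) = (66 + I)/(A + (A - 43)) = (66 + I)/(A + (-43 + A)) = (66 + I)/(-43 + 2*A))
sqrt(-26972 + h(v(0), Z(3, -11))) = sqrt(-26972 + (66 + 0)/(-43 + 2*(-4/(-7 + 6*3)))) = sqrt(-26972 + 66/(-43 + 2*(-4/(-7 + 18)))) = sqrt(-26972 + 66/(-43 + 2*(-4/11))) = sqrt(-26972 + 66/(-43 - 8/11)) = sqrt(-26972 + 66/(-481/11)) = sqrt(-26972 - 11/481*66) = sqrt(-26972 - 726/481) = sqrt(-12974258/481) = I*sqrt(6240618098)/481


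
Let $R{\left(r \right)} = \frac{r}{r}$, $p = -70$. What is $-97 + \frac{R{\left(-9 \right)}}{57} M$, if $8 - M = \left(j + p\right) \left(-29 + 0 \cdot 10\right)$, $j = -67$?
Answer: $- \frac{9494}{57} \approx -166.56$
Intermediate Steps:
$R{\left(r \right)} = 1$
$M = -3965$ ($M = 8 - \left(-67 - 70\right) \left(-29 + 0 \cdot 10\right) = 8 - - 137 \left(-29 + 0\right) = 8 - \left(-137\right) \left(-29\right) = 8 - 3973 = -3965$)
$-97 + \frac{R{\left(-9 \right)}}{57} M = -97 + 1 \cdot \frac{1}{57} \left(-3965\right) = -97 + \frac{1}{57} \left(-3965\right) = -97 - \frac{3965}{57} = - \frac{9494}{57}$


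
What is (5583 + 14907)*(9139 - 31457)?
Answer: -457295820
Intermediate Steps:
(5583 + 14907)*(9139 - 31457) = 20490*(-22318) = -457295820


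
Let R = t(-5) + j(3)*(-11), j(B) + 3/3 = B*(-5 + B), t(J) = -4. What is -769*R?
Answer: -56137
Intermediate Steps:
j(B) = -1 + B*(-5 + B)
R = 73 (R = -4 + (-1 + 3² - 5*3)*(-11) = -4 + (-1 + 9 - 15)*(-11) = -4 - 7*(-11) = -4 + 77 = 73)
-769*R = -769*73 = -56137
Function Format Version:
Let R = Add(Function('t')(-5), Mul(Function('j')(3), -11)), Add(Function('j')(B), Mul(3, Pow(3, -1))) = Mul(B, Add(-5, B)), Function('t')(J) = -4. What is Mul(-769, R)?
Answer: -56137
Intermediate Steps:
Function('j')(B) = Add(-1, Mul(B, Add(-5, B)))
R = 73 (R = Add(-4, Mul(Add(-1, Pow(3, 2), Mul(-5, 3)), -11)) = Add(-4, Mul(Add(-1, 9, -15), -11)) = Add(-4, Mul(-7, -11)) = Add(-4, 77) = 73)
Mul(-769, R) = Mul(-769, 73) = -56137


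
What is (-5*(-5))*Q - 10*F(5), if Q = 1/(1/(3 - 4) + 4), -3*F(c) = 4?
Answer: 65/3 ≈ 21.667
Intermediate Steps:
F(c) = -4/3 (F(c) = -⅓*4 = -4/3)
Q = ⅓ (Q = 1/(1/(-1) + 4) = 1/(-1 + 4) = 1/3 = ⅓ ≈ 0.33333)
(-5*(-5))*Q - 10*F(5) = -5*(-5)*(⅓) - 10*(-4/3) = 25*(⅓) + 40/3 = 25/3 + 40/3 = 65/3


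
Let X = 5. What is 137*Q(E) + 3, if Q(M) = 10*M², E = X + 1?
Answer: 49323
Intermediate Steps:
E = 6 (E = 5 + 1 = 6)
137*Q(E) + 3 = 137*(10*6²) + 3 = 137*(10*36) + 3 = 137*360 + 3 = 49320 + 3 = 49323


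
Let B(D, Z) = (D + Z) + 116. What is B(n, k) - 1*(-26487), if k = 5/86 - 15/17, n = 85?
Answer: 39016651/1462 ≈ 26687.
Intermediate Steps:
k = -1205/1462 (k = 5*(1/86) - 15*1/17 = 5/86 - 15/17 = -1205/1462 ≈ -0.82421)
B(D, Z) = 116 + D + Z
B(n, k) - 1*(-26487) = (116 + 85 - 1205/1462) - 1*(-26487) = 292657/1462 + 26487 = 39016651/1462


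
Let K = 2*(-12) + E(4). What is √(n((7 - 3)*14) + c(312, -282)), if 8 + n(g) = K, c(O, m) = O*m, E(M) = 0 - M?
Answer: 6*I*√2445 ≈ 296.68*I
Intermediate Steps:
E(M) = -M
K = -28 (K = 2*(-12) - 1*4 = -24 - 4 = -28)
n(g) = -36 (n(g) = -8 - 28 = -36)
√(n((7 - 3)*14) + c(312, -282)) = √(-36 + 312*(-282)) = √(-36 - 87984) = √(-88020) = 6*I*√2445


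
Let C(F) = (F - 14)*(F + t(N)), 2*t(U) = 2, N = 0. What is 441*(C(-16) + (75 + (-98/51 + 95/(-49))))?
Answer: 3906984/17 ≈ 2.2982e+5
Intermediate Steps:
t(U) = 1 (t(U) = (½)*2 = 1)
C(F) = (1 + F)*(-14 + F) (C(F) = (F - 14)*(F + 1) = (-14 + F)*(1 + F) = (1 + F)*(-14 + F))
441*(C(-16) + (75 + (-98/51 + 95/(-49)))) = 441*((-14 + (-16)² - 13*(-16)) + (75 + (-98/51 + 95/(-49)))) = 441*((-14 + 256 + 208) + (75 + (-98*1/51 + 95*(-1/49)))) = 441*(450 + (75 + (-98/51 - 95/49))) = 441*(450 + (75 - 9647/2499)) = 441*(450 + 177778/2499) = 441*(1302328/2499) = 3906984/17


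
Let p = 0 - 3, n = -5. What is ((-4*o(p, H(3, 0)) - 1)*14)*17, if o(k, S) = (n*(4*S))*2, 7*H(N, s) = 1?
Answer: 5202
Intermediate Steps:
H(N, s) = ⅐ (H(N, s) = (⅐)*1 = ⅐)
p = -3
o(k, S) = -40*S (o(k, S) = -20*S*2 = -40*S)
((-4*o(p, H(3, 0)) - 1)*14)*17 = ((-(-160)/7 - 1)*14)*17 = ((-4*(-40/7) - 1)*14)*17 = ((160/7 - 1)*14)*17 = ((153/7)*14)*17 = 306*17 = 5202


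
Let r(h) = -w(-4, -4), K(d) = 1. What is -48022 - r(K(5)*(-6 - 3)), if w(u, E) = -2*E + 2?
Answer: -48012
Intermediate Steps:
w(u, E) = 2 - 2*E
r(h) = -10 (r(h) = -(2 - 2*(-4)) = -(2 + 8) = -1*10 = -10)
-48022 - r(K(5)*(-6 - 3)) = -48022 - 1*(-10) = -48022 + 10 = -48012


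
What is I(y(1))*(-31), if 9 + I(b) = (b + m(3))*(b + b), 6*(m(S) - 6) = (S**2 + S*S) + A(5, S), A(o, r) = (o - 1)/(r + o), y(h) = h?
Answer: -2077/6 ≈ -346.17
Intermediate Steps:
A(o, r) = (-1 + o)/(o + r)
m(S) = 6 + S**2/3 + 2/(3*(5 + S)) (m(S) = 6 + ((S**2 + S*S) + (-1 + 5)/(5 + S))/6 = 6 + ((S**2 + S**2) + 4/(5 + S))/6 = 6 + (2*S**2 + 4/(5 + S))/6 = 6 + (S**2/3 + 2/(3*(5 + S))) = 6 + S**2/3 + 2/(3*(5 + S)))
I(b) = -9 + 2*b*(109/12 + b) (I(b) = -9 + (b + (2 + (5 + 3)*(18 + 3**2))/(3*(5 + 3)))*(b + b) = -9 + (b + (1/3)*(2 + 8*(18 + 9))/8)*(2*b) = -9 + (b + (1/3)*(1/8)*(2 + 8*27))*(2*b) = -9 + (b + (1/3)*(1/8)*(2 + 216))*(2*b) = -9 + (b + (1/3)*(1/8)*218)*(2*b) = -9 + (b + 109/12)*(2*b) = -9 + (109/12 + b)*(2*b) = -9 + 2*b*(109/12 + b))
I(y(1))*(-31) = (-9 + 2*1**2 + (109/6)*1)*(-31) = (-9 + 2*1 + 109/6)*(-31) = (-9 + 2 + 109/6)*(-31) = (67/6)*(-31) = -2077/6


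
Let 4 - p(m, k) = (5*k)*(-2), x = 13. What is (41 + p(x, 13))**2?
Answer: 30625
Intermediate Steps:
p(m, k) = 4 + 10*k (p(m, k) = 4 - 5*k*(-2) = 4 - (-10)*k = 4 + 10*k)
(41 + p(x, 13))**2 = (41 + (4 + 10*13))**2 = (41 + (4 + 130))**2 = (41 + 134)**2 = 175**2 = 30625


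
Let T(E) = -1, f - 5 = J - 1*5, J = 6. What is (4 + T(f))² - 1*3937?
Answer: -3928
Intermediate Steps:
f = 6 (f = 5 + (6 - 1*5) = 5 + (6 - 5) = 5 + 1 = 6)
(4 + T(f))² - 1*3937 = (4 - 1)² - 1*3937 = 3² - 3937 = 9 - 3937 = -3928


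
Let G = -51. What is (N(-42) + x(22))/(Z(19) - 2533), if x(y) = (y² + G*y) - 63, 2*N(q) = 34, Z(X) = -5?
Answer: 38/141 ≈ 0.26950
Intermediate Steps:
N(q) = 17 (N(q) = (½)*34 = 17)
x(y) = -63 + y² - 51*y (x(y) = (y² - 51*y) - 63 = -63 + y² - 51*y)
(N(-42) + x(22))/(Z(19) - 2533) = (17 + (-63 + 22² - 51*22))/(-5 - 2533) = (17 + (-63 + 484 - 1122))/(-2538) = (17 - 701)*(-1/2538) = -684*(-1/2538) = 38/141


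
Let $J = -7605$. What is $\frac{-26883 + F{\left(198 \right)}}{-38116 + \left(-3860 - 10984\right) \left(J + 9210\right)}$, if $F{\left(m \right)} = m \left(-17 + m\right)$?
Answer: $- \frac{8955}{23862736} \approx -0.00037527$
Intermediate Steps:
$\frac{-26883 + F{\left(198 \right)}}{-38116 + \left(-3860 - 10984\right) \left(J + 9210\right)} = \frac{-26883 + 198 \left(-17 + 198\right)}{-38116 + \left(-3860 - 10984\right) \left(-7605 + 9210\right)} = \frac{-26883 + 198 \cdot 181}{-38116 - 23824620} = \frac{-26883 + 35838}{-38116 - 23824620} = \frac{8955}{-23862736} = 8955 \left(- \frac{1}{23862736}\right) = - \frac{8955}{23862736}$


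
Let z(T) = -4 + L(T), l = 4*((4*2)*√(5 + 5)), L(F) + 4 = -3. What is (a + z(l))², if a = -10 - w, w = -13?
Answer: 64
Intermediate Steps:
L(F) = -7 (L(F) = -4 - 3 = -7)
l = 32*√10 (l = 4*(8*√10) = 32*√10 ≈ 101.19)
a = 3 (a = -10 - 1*(-13) = -10 + 13 = 3)
z(T) = -11 (z(T) = -4 - 7 = -11)
(a + z(l))² = (3 - 11)² = (-8)² = 64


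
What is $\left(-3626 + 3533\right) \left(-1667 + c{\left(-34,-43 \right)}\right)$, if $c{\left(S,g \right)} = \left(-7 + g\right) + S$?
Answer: $162843$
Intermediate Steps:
$c{\left(S,g \right)} = -7 + S + g$
$\left(-3626 + 3533\right) \left(-1667 + c{\left(-34,-43 \right)}\right) = \left(-3626 + 3533\right) \left(-1667 - 84\right) = - 93 \left(-1667 - 84\right) = \left(-93\right) \left(-1751\right) = 162843$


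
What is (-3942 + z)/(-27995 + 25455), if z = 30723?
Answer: -26781/2540 ≈ -10.544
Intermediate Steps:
(-3942 + z)/(-27995 + 25455) = (-3942 + 30723)/(-27995 + 25455) = 26781/(-2540) = 26781*(-1/2540) = -26781/2540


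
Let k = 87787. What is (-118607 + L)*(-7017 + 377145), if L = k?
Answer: -11407344960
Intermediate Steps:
L = 87787
(-118607 + L)*(-7017 + 377145) = (-118607 + 87787)*(-7017 + 377145) = -30820*370128 = -11407344960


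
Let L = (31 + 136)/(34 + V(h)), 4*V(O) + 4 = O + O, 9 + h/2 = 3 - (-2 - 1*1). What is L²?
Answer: 27889/900 ≈ 30.988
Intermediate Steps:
h = -6 (h = -18 + 2*(3 - (-2 - 1*1)) = -18 + 2*(3 - (-2 - 1)) = -18 + 2*(3 - 1*(-3)) = -18 + 2*(3 + 3) = -18 + 2*6 = -18 + 12 = -6)
V(O) = -1 + O/2 (V(O) = -1 + (O + O)/4 = -1 + (2*O)/4 = -1 + O/2)
L = 167/30 (L = (31 + 136)/(34 + (-1 + (½)*(-6))) = 167/(34 + (-1 - 3)) = 167/(34 - 4) = 167/30 ≈ 5.5667)
L² = (167/30)² = 27889/900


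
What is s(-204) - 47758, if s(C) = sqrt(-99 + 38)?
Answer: -47758 + I*sqrt(61) ≈ -47758.0 + 7.8102*I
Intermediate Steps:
s(C) = I*sqrt(61) (s(C) = sqrt(-61) = I*sqrt(61))
s(-204) - 47758 = I*sqrt(61) - 47758 = -47758 + I*sqrt(61)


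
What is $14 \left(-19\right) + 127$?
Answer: $-139$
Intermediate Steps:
$14 \left(-19\right) + 127 = -266 + 127 = -139$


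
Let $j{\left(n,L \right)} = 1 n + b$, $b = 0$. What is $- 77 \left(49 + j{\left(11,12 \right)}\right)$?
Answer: $-4620$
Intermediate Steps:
$j{\left(n,L \right)} = n$ ($j{\left(n,L \right)} = 1 n + 0 = n + 0 = n$)
$- 77 \left(49 + j{\left(11,12 \right)}\right) = - 77 \left(49 + 11\right) = \left(-77\right) 60 = -4620$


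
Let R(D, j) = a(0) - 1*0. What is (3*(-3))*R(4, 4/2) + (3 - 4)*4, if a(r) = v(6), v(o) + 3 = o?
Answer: -31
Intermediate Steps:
v(o) = -3 + o
a(r) = 3 (a(r) = -3 + 6 = 3)
R(D, j) = 3 (R(D, j) = 3 - 1*0 = 3 + 0 = 3)
(3*(-3))*R(4, 4/2) + (3 - 4)*4 = (3*(-3))*3 + (3 - 4)*4 = -9*3 - 1*4 = -27 - 4 = -31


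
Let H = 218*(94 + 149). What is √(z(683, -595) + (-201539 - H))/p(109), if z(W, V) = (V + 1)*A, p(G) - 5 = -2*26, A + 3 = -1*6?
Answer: -I*√249167/47 ≈ -10.621*I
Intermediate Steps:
A = -9 (A = -3 - 1*6 = -3 - 6 = -9)
p(G) = -47 (p(G) = 5 - 2*26 = 5 - 52 = -47)
H = 52974 (H = 218*243 = 52974)
z(W, V) = -9 - 9*V (z(W, V) = (V + 1)*(-9) = (1 + V)*(-9) = -9 - 9*V)
√(z(683, -595) + (-201539 - H))/p(109) = √((-9 - 9*(-595)) + (-201539 - 1*52974))/(-47) = √((-9 + 5355) + (-201539 - 52974))*(-1/47) = √(5346 - 254513)*(-1/47) = √(-249167)*(-1/47) = (I*√249167)*(-1/47) = -I*√249167/47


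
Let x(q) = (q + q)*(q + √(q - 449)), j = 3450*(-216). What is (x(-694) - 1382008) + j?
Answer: -1163936 - 4164*I*√127 ≈ -1.1639e+6 - 46926.0*I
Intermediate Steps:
j = -745200
x(q) = 2*q*(q + √(-449 + q)) (x(q) = (2*q)*(q + √(-449 + q)) = 2*q*(q + √(-449 + q)))
(x(-694) - 1382008) + j = (2*(-694)*(-694 + √(-449 - 694)) - 1382008) - 745200 = (2*(-694)*(-694 + √(-1143)) - 1382008) - 745200 = (2*(-694)*(-694 + 3*I*√127) - 1382008) - 745200 = ((963272 - 4164*I*√127) - 1382008) - 745200 = (-418736 - 4164*I*√127) - 745200 = -1163936 - 4164*I*√127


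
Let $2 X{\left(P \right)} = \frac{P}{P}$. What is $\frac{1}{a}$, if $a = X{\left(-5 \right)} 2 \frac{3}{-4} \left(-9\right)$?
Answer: $\frac{4}{27} \approx 0.14815$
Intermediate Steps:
$X{\left(P \right)} = \frac{1}{2}$ ($X{\left(P \right)} = \frac{P \frac{1}{P}}{2} = \frac{1}{2} \cdot 1 = \frac{1}{2}$)
$a = \frac{27}{4}$ ($a = \frac{2 \frac{3}{-4}}{2} \left(-9\right) = \frac{2 \cdot 3 \left(- \frac{1}{4}\right)}{2} \left(-9\right) = \frac{2 \left(- \frac{3}{4}\right)}{2} \left(-9\right) = \frac{1}{2} \left(- \frac{3}{2}\right) \left(-9\right) = \left(- \frac{3}{4}\right) \left(-9\right) = \frac{27}{4} \approx 6.75$)
$\frac{1}{a} = \frac{1}{\frac{27}{4}} = \frac{4}{27}$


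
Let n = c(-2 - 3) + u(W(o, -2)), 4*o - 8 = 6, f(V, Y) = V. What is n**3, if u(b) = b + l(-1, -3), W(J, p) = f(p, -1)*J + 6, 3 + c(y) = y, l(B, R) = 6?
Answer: -27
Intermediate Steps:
o = 7/2 (o = 2 + (1/4)*6 = 2 + 3/2 = 7/2 ≈ 3.5000)
c(y) = -3 + y
W(J, p) = 6 + J*p (W(J, p) = p*J + 6 = J*p + 6 = 6 + J*p)
u(b) = 6 + b (u(b) = b + 6 = 6 + b)
n = -3 (n = (-3 + (-2 - 3)) + (6 + (6 + (7/2)*(-2))) = (-3 - 5) + (6 + (6 - 7)) = -8 + (6 - 1) = -8 + 5 = -3)
n**3 = (-3)**3 = -27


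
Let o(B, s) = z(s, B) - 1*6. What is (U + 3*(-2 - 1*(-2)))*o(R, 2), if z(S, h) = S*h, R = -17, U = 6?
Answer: -240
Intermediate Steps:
o(B, s) = -6 + B*s (o(B, s) = s*B - 1*6 = B*s - 6 = -6 + B*s)
(U + 3*(-2 - 1*(-2)))*o(R, 2) = (6 + 3*(-2 - 1*(-2)))*(-6 - 17*2) = (6 + 3*(-2 + 2))*(-6 - 34) = (6 + 3*0)*(-40) = (6 + 0)*(-40) = 6*(-40) = -240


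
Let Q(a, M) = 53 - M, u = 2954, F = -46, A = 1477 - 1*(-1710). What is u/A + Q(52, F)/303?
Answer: 403525/321887 ≈ 1.2536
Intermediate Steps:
A = 3187 (A = 1477 + 1710 = 3187)
u/A + Q(52, F)/303 = 2954/3187 + (53 - 1*(-46))/303 = 2954*(1/3187) + (53 + 46)*(1/303) = 2954/3187 + 99*(1/303) = 2954/3187 + 33/101 = 403525/321887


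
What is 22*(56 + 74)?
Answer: 2860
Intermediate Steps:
22*(56 + 74) = 22*130 = 2860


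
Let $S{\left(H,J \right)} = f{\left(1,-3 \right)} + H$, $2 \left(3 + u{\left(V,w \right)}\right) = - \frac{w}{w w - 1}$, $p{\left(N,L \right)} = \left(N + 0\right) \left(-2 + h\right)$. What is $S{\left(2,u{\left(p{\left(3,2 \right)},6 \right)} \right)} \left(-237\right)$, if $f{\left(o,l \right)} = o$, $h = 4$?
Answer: $-711$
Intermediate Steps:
$p{\left(N,L \right)} = 2 N$ ($p{\left(N,L \right)} = \left(N + 0\right) \left(-2 + 4\right) = N 2 = 2 N$)
$u{\left(V,w \right)} = -3 - \frac{w}{2 \left(-1 + w^{2}\right)}$ ($u{\left(V,w \right)} = -3 + \frac{\left(-1\right) \frac{w}{w w - 1}}{2} = -3 + \frac{\left(-1\right) \frac{w}{w^{2} - 1}}{2} = -3 + \frac{\left(-1\right) \frac{w}{-1 + w^{2}}}{2} = -3 + \frac{\left(-1\right) w \frac{1}{-1 + w^{2}}}{2} = -3 - \frac{w}{2 \left(-1 + w^{2}\right)}$)
$S{\left(H,J \right)} = 1 + H$
$S{\left(2,u{\left(p{\left(3,2 \right)},6 \right)} \right)} \left(-237\right) = \left(1 + 2\right) \left(-237\right) = 3 \left(-237\right) = -711$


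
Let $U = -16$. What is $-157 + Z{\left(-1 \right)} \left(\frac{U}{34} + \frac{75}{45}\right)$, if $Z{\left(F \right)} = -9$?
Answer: $- \frac{2852}{17} \approx -167.76$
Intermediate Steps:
$-157 + Z{\left(-1 \right)} \left(\frac{U}{34} + \frac{75}{45}\right) = -157 - 9 \left(- \frac{16}{34} + \frac{75}{45}\right) = -157 - 9 \left(\left(-16\right) \frac{1}{34} + 75 \cdot \frac{1}{45}\right) = -157 - 9 \left(- \frac{8}{17} + \frac{5}{3}\right) = -157 - \frac{183}{17} = - \frac{2852}{17}$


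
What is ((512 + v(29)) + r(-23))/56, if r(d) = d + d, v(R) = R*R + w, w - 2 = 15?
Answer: 331/14 ≈ 23.643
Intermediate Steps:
w = 17 (w = 2 + 15 = 17)
v(R) = 17 + R**2 (v(R) = R*R + 17 = R**2 + 17 = 17 + R**2)
r(d) = 2*d
((512 + v(29)) + r(-23))/56 = ((512 + (17 + 29**2)) + 2*(-23))/56 = ((512 + (17 + 841)) - 46)/56 = ((512 + 858) - 46)/56 = (1370 - 46)/56 = (1/56)*1324 = 331/14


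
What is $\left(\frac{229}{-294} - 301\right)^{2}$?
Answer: $\frac{7871770729}{86436} \approx 91071.0$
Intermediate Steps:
$\left(\frac{229}{-294} - 301\right)^{2} = \left(229 \left(- \frac{1}{294}\right) - 301\right)^{2} = \left(- \frac{229}{294} - 301\right)^{2} = \left(- \frac{88723}{294}\right)^{2} = \frac{7871770729}{86436}$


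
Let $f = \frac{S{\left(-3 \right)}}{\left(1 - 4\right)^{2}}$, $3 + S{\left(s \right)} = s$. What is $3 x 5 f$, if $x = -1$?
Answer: $10$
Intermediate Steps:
$S{\left(s \right)} = -3 + s$
$f = - \frac{2}{3}$ ($f = \frac{-3 - 3}{\left(1 - 4\right)^{2}} = - \frac{6}{\left(-3\right)^{2}} = - \frac{6}{9} = \left(-6\right) \frac{1}{9} = - \frac{2}{3} \approx -0.66667$)
$3 x 5 f = 3 \left(-1\right) 5 \left(- \frac{2}{3}\right) = \left(-3\right) 5 \left(- \frac{2}{3}\right) = \left(-15\right) \left(- \frac{2}{3}\right) = 10$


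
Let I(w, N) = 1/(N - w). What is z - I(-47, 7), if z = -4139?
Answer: -223507/54 ≈ -4139.0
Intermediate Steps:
z - I(-47, 7) = -4139 - 1/(7 - 1*(-47)) = -4139 - 1/(7 + 47) = -4139 - 1/54 = -223507/54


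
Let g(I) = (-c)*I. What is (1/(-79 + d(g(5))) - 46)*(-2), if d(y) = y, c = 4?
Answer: 9110/99 ≈ 92.020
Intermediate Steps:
g(I) = -4*I (g(I) = (-1*4)*I = -4*I)
(1/(-79 + d(g(5))) - 46)*(-2) = (1/(-79 - 4*5) - 46)*(-2) = (1/(-79 - 20) - 46)*(-2) = (1/(-99) - 46)*(-2) = (-1/99 - 46)*(-2) = -4555/99*(-2) = 9110/99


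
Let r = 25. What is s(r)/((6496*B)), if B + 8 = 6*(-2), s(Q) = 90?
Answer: -9/12992 ≈ -0.00069273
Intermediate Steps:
B = -20 (B = -8 + 6*(-2) = -8 - 12 = -20)
s(r)/((6496*B)) = 90/((6496*(-20))) = 90/(-129920) = 90*(-1/129920) = -9/12992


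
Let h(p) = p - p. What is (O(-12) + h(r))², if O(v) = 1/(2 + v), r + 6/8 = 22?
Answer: 1/100 ≈ 0.010000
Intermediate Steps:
r = 85/4 (r = -¾ + 22 = 85/4 ≈ 21.250)
h(p) = 0
(O(-12) + h(r))² = (1/(2 - 12) + 0)² = (1/(-10) + 0)² = (-⅒ + 0)² = (-⅒)² = 1/100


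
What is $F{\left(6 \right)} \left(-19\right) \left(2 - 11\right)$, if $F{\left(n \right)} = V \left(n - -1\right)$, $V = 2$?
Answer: $2394$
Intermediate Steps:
$F{\left(n \right)} = 2 + 2 n$ ($F{\left(n \right)} = 2 \left(n - -1\right) = 2 \left(n + 1\right) = 2 \left(1 + n\right) = 2 + 2 n$)
$F{\left(6 \right)} \left(-19\right) \left(2 - 11\right) = \left(2 + 2 \cdot 6\right) \left(-19\right) \left(2 - 11\right) = \left(2 + 12\right) \left(-19\right) \left(2 - 11\right) = 14 \left(-19\right) \left(-9\right) = \left(-266\right) \left(-9\right) = 2394$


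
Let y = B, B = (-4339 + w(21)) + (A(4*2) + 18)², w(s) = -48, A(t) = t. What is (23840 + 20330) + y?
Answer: 40459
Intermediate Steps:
B = -3711 (B = (-4339 - 48) + (4*2 + 18)² = -4387 + (8 + 18)² = -4387 + 26² = -4387 + 676 = -3711)
y = -3711
(23840 + 20330) + y = (23840 + 20330) - 3711 = 44170 - 3711 = 40459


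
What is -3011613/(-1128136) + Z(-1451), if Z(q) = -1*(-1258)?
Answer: 1422206701/1128136 ≈ 1260.7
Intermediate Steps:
Z(q) = 1258
-3011613/(-1128136) + Z(-1451) = -3011613/(-1128136) + 1258 = -3011613*(-1/1128136) + 1258 = 3011613/1128136 + 1258 = 1422206701/1128136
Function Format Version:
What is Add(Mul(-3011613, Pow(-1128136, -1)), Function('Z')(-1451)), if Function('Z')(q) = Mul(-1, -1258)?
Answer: Rational(1422206701, 1128136) ≈ 1260.7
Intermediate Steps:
Function('Z')(q) = 1258
Add(Mul(-3011613, Pow(-1128136, -1)), Function('Z')(-1451)) = Add(Mul(-3011613, Pow(-1128136, -1)), 1258) = Add(Mul(-3011613, Rational(-1, 1128136)), 1258) = Add(Rational(3011613, 1128136), 1258) = Rational(1422206701, 1128136)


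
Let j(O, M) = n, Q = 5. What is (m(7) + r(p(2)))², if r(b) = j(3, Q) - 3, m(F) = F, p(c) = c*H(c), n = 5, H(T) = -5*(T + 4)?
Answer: 81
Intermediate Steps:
H(T) = -20 - 5*T (H(T) = -5*(4 + T) = -20 - 5*T)
j(O, M) = 5
p(c) = c*(-20 - 5*c)
r(b) = 2 (r(b) = 5 - 3 = 2)
(m(7) + r(p(2)))² = (7 + 2)² = 9² = 81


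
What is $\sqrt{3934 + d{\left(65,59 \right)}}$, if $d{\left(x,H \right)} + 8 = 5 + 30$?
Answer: $\sqrt{3961} \approx 62.936$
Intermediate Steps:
$d{\left(x,H \right)} = 27$ ($d{\left(x,H \right)} = -8 + \left(5 + 30\right) = -8 + 35 = 27$)
$\sqrt{3934 + d{\left(65,59 \right)}} = \sqrt{3934 + 27} = \sqrt{3961}$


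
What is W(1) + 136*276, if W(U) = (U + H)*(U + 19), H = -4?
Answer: 37476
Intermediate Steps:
W(U) = (-4 + U)*(19 + U) (W(U) = (U - 4)*(U + 19) = (-4 + U)*(19 + U))
W(1) + 136*276 = (-76 + 1² + 15*1) + 136*276 = (-76 + 1 + 15) + 37536 = -60 + 37536 = 37476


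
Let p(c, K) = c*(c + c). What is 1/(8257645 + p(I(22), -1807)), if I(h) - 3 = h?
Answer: 1/8258895 ≈ 1.2108e-7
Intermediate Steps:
I(h) = 3 + h
p(c, K) = 2*c² (p(c, K) = c*(2*c) = 2*c²)
1/(8257645 + p(I(22), -1807)) = 1/(8257645 + 2*(3 + 22)²) = 1/(8257645 + 2*25²) = 1/(8257645 + 2*625) = 1/(8257645 + 1250) = 1/8258895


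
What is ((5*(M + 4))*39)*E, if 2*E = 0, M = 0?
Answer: 0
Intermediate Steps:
E = 0 (E = (½)*0 = 0)
((5*(M + 4))*39)*E = ((5*(0 + 4))*39)*0 = ((5*4)*39)*0 = (20*39)*0 = 780*0 = 0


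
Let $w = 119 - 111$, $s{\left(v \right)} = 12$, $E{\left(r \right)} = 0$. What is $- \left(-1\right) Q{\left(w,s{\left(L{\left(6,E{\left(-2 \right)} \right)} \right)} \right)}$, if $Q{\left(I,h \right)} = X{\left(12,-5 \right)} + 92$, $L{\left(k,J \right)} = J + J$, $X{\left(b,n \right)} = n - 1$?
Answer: $86$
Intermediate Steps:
$X{\left(b,n \right)} = -1 + n$
$L{\left(k,J \right)} = 2 J$
$w = 8$
$Q{\left(I,h \right)} = 86$ ($Q{\left(I,h \right)} = \left(-1 - 5\right) + 92 = -6 + 92 = 86$)
$- \left(-1\right) Q{\left(w,s{\left(L{\left(6,E{\left(-2 \right)} \right)} \right)} \right)} = - \left(-1\right) 86 = \left(-1\right) \left(-86\right) = 86$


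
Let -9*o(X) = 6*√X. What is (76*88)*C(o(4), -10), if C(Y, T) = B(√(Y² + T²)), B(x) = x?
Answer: 13376*√229/3 ≈ 67472.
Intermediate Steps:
o(X) = -2*√X/3
C(Y, T) = √(T² + Y²) (C(Y, T) = √(Y² + T²) = √(T² + Y²))
(76*88)*C(o(4), -10) = (76*88)*√((-10)² + (-2*√4/3)²) = 6688*√(100 + (-⅔*2)²) = 6688*√(100 + (-4/3)²) = 6688*√(100 + 16/9) = 6688*√(916/9) = 6688*(2*√229/3) = 13376*√229/3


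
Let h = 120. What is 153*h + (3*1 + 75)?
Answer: 18438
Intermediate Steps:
153*h + (3*1 + 75) = 153*120 + (3*1 + 75) = 18360 + (3 + 75) = 18360 + 78 = 18438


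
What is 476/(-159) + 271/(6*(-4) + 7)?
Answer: -51181/2703 ≈ -18.935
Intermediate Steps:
476/(-159) + 271/(6*(-4) + 7) = 476*(-1/159) + 271/(-24 + 7) = -476/159 + 271/(-17) = -476/159 + 271*(-1/17) = -476/159 - 271/17 = -51181/2703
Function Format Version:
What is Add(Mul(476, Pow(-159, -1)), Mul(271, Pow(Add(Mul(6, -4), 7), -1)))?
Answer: Rational(-51181, 2703) ≈ -18.935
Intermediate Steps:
Add(Mul(476, Pow(-159, -1)), Mul(271, Pow(Add(Mul(6, -4), 7), -1))) = Add(Mul(476, Rational(-1, 159)), Mul(271, Pow(Add(-24, 7), -1))) = Add(Rational(-476, 159), Mul(271, Pow(-17, -1))) = Add(Rational(-476, 159), Mul(271, Rational(-1, 17))) = Add(Rational(-476, 159), Rational(-271, 17)) = Rational(-51181, 2703)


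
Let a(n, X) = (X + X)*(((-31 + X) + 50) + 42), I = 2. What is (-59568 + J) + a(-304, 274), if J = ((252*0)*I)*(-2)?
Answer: 124012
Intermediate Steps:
a(n, X) = 2*X*(61 + X) (a(n, X) = (2*X)*((19 + X) + 42) = (2*X)*(61 + X) = 2*X*(61 + X))
J = 0 (J = ((252*0)*2)*(-2) = (0*2)*(-2) = 0*(-2) = 0)
(-59568 + J) + a(-304, 274) = (-59568 + 0) + 2*274*(61 + 274) = -59568 + 2*274*335 = -59568 + 183580 = 124012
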